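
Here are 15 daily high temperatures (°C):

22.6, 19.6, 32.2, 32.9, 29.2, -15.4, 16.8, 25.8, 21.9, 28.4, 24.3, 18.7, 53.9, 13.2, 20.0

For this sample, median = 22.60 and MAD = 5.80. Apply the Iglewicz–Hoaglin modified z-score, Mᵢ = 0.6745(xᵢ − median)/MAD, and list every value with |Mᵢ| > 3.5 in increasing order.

-15.4, 53.9

|Mᵢ| > 3.5 ⇔ |xᵢ − 22.60| > 3.5·5.80/0.6745 = 30.10.
So outliers lie outside [-7.50, 52.70].
-15.4: M = -4.42 → outlier.
53.9: M = 3.64 → outlier.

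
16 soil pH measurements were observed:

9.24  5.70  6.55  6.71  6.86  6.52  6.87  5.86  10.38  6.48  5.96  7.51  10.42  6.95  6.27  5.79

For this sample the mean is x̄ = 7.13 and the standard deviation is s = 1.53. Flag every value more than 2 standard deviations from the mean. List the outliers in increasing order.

Cutoffs at x̄ ± 2s: 7.13 ± 2·1.53 = [4.07, 10.19].
10.38: z = 2.12, |z| > 2 → outlier.
10.42: z = 2.15, |z| > 2 → outlier.
Every other value lies within [4.07, 10.19].

10.38, 10.42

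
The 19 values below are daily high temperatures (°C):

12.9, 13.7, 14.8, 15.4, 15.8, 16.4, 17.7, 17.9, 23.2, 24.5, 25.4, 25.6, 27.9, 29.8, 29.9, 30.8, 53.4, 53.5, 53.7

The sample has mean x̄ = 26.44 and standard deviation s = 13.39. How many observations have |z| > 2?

Cutoffs: x̄ ± 2s = [-0.34, 53.22].
Outside the cutoffs: 53.4, 53.5, 53.7.

3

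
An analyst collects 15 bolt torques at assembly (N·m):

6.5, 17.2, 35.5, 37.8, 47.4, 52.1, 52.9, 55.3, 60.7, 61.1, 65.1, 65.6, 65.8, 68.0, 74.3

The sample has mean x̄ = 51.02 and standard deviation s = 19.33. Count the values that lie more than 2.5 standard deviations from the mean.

0

Cutoffs: x̄ ± 2.5s = [2.695, 99.345].
Every value lies within the cutoffs.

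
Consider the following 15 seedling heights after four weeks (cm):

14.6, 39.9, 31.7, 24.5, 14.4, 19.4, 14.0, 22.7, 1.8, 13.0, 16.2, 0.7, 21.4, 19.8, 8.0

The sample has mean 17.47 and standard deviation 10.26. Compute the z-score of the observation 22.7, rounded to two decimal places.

z = (22.7 − 17.47) / 10.26 = 0.51.

0.51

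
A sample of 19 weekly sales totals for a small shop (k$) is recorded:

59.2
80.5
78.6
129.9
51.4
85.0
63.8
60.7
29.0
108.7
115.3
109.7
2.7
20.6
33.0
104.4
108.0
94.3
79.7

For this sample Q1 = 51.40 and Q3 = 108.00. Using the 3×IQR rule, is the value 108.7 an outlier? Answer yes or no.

IQR = Q3 − Q1 = 108.00 − 51.40 = 56.60.
Lower fence = Q1 − 3·IQR = 51.40 − 169.80 = -118.40.
Upper fence = Q3 + 3·IQR = 108.00 + 169.80 = 277.80.
108.7 lies within [-118.40, 277.80].

no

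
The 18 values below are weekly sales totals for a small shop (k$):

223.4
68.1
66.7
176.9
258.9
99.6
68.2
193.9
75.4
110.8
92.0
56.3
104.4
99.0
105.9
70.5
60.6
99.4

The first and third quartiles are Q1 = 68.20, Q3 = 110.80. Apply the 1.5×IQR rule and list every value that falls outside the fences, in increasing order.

176.9, 193.9, 223.4, 258.9

IQR = Q3 − Q1 = 110.80 − 68.20 = 42.60.
Lower fence = Q1 − 1.5·IQR = 68.20 − 63.90 = 4.30.
Upper fence = Q3 + 1.5·IQR = 110.80 + 63.90 = 174.70.
176.9 > 174.70 → outlier.
193.9 > 174.70 → outlier.
223.4 > 174.70 → outlier.
258.9 > 174.70 → outlier.
All remaining values lie within [4.30, 174.70].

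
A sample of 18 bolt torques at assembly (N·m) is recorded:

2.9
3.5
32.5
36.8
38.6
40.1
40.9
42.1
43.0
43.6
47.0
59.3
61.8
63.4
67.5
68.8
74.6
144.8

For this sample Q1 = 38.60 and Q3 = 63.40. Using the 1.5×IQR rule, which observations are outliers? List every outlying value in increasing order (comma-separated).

IQR = Q3 − Q1 = 63.40 − 38.60 = 24.80.
Lower fence = Q1 − 1.5·IQR = 38.60 − 37.20 = 1.40.
Upper fence = Q3 + 1.5·IQR = 63.40 + 37.20 = 100.60.
144.8 > 100.60 → outlier.
All remaining values lie within [1.40, 100.60].

144.8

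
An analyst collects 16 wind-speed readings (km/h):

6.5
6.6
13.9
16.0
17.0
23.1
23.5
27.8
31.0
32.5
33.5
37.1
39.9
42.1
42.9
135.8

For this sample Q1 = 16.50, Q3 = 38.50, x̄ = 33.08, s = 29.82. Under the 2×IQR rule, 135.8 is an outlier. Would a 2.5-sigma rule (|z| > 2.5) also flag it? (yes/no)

yes

z = (135.8 − 33.08) / 29.82 = 3.44.
|z| = 3.44 > 2.5.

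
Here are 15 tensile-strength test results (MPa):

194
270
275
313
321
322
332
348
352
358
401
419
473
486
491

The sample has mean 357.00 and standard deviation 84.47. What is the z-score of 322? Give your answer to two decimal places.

z = (322 − 357.00) / 84.47 = -0.41.

-0.41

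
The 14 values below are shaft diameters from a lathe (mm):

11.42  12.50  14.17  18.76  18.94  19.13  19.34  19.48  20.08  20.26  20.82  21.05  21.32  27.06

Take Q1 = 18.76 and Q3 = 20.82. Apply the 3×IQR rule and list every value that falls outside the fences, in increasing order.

11.42, 12.50, 27.06

IQR = Q3 − Q1 = 20.82 − 18.76 = 2.06.
Lower fence = Q1 − 3·IQR = 18.76 − 6.18 = 12.58.
Upper fence = Q3 + 3·IQR = 20.82 + 6.18 = 27.00.
11.42 < 12.58 → outlier.
12.50 < 12.58 → outlier.
27.06 > 27.00 → outlier.
All remaining values lie within [12.58, 27.00].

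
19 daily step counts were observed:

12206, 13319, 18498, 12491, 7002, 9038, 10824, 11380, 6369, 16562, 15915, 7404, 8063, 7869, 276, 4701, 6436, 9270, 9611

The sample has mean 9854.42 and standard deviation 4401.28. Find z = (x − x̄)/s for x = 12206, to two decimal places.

0.53

z = (12206 − 9854.42) / 4401.28 = 0.53.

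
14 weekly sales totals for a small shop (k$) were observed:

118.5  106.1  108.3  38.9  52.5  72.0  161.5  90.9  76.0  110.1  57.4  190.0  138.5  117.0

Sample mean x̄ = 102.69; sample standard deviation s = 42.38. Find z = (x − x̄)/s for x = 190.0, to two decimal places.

2.06

z = (190.0 − 102.69) / 42.38 = 2.06.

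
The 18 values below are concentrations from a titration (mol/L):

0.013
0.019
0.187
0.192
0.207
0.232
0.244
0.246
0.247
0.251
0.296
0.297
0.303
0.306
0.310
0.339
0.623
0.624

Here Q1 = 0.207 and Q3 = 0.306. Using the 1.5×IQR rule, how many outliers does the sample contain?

4

IQR = 0.099; fences at 0.207 − 0.1485 = 0.0585 and 0.306 + 0.1485 = 0.4545.
Outside the cutoffs: 0.013, 0.019, 0.623, 0.624.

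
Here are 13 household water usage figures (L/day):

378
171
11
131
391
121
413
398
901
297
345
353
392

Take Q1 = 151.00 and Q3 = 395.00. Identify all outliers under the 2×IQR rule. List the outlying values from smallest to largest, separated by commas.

901

IQR = Q3 − Q1 = 395.00 − 151.00 = 244.00.
Lower fence = Q1 − 2·IQR = 151.00 − 488.00 = -337.00.
Upper fence = Q3 + 2·IQR = 395.00 + 488.00 = 883.00.
901 > 883.00 → outlier.
All remaining values lie within [-337.00, 883.00].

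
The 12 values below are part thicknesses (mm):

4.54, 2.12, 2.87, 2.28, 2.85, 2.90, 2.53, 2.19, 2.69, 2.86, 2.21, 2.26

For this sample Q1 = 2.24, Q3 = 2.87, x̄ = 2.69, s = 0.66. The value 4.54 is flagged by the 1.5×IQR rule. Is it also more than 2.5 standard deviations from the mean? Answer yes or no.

yes

z = (4.54 − 2.69) / 0.66 = 2.80.
|z| = 2.80 > 2.5.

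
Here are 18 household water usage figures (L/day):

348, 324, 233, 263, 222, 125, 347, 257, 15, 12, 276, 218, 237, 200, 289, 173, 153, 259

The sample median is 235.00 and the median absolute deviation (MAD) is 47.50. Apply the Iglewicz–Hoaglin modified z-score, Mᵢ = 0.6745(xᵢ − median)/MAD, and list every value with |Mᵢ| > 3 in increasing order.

12, 15

|Mᵢ| > 3 ⇔ |xᵢ − 235.00| > 3·47.50/0.6745 = 211.27.
So outliers lie outside [23.73, 446.27].
12: M = -3.17 → outlier.
15: M = -3.12 → outlier.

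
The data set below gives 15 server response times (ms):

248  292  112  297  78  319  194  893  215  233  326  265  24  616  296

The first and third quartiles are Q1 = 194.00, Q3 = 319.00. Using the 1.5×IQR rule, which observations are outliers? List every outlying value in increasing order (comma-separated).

616, 893

IQR = Q3 − Q1 = 319.00 − 194.00 = 125.00.
Lower fence = Q1 − 1.5·IQR = 194.00 − 187.50 = 6.50.
Upper fence = Q3 + 1.5·IQR = 319.00 + 187.50 = 506.50.
616 > 506.50 → outlier.
893 > 506.50 → outlier.
All remaining values lie within [6.50, 506.50].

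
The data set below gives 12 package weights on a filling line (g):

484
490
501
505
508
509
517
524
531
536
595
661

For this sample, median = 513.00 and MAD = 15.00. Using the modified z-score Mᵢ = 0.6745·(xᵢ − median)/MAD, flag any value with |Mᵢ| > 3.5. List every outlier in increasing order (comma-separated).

595, 661

|Mᵢ| > 3.5 ⇔ |xᵢ − 513.00| > 3.5·15.00/0.6745 = 77.84.
So outliers lie outside [435.16, 590.84].
595: M = 3.69 → outlier.
661: M = 6.66 → outlier.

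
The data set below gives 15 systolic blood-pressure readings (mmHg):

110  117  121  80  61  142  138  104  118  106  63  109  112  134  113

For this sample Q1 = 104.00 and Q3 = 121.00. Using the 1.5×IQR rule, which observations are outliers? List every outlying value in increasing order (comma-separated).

IQR = Q3 − Q1 = 121.00 − 104.00 = 17.00.
Lower fence = Q1 − 1.5·IQR = 104.00 − 25.50 = 78.50.
Upper fence = Q3 + 1.5·IQR = 121.00 + 25.50 = 146.50.
61 < 78.50 → outlier.
63 < 78.50 → outlier.
All remaining values lie within [78.50, 146.50].

61, 63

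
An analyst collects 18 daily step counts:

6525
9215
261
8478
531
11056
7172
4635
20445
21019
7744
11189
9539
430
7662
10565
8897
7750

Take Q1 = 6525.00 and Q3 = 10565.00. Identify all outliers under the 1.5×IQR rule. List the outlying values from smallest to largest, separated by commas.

IQR = Q3 − Q1 = 10565.00 − 6525.00 = 4040.00.
Lower fence = Q1 − 1.5·IQR = 6525.00 − 6060.00 = 465.00.
Upper fence = Q3 + 1.5·IQR = 10565.00 + 6060.00 = 16625.00.
261 < 465.00 → outlier.
430 < 465.00 → outlier.
20445 > 16625.00 → outlier.
21019 > 16625.00 → outlier.
All remaining values lie within [465.00, 16625.00].

261, 430, 20445, 21019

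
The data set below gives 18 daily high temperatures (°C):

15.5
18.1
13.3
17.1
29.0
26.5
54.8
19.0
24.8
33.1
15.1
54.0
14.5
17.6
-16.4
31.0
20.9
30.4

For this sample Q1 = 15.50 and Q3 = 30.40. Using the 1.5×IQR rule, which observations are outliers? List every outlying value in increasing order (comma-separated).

IQR = Q3 − Q1 = 30.40 − 15.50 = 14.90.
Lower fence = Q1 − 1.5·IQR = 15.50 − 22.35 = -6.85.
Upper fence = Q3 + 1.5·IQR = 30.40 + 22.35 = 52.75.
-16.4 < -6.85 → outlier.
54.0 > 52.75 → outlier.
54.8 > 52.75 → outlier.
All remaining values lie within [-6.85, 52.75].

-16.4, 54.0, 54.8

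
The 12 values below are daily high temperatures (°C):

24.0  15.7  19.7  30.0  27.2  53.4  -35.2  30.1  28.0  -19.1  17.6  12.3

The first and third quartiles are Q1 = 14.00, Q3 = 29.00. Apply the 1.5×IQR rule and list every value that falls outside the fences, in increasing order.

-35.2, -19.1, 53.4

IQR = Q3 − Q1 = 29.00 − 14.00 = 15.00.
Lower fence = Q1 − 1.5·IQR = 14.00 − 22.50 = -8.50.
Upper fence = Q3 + 1.5·IQR = 29.00 + 22.50 = 51.50.
-35.2 < -8.50 → outlier.
-19.1 < -8.50 → outlier.
53.4 > 51.50 → outlier.
All remaining values lie within [-8.50, 51.50].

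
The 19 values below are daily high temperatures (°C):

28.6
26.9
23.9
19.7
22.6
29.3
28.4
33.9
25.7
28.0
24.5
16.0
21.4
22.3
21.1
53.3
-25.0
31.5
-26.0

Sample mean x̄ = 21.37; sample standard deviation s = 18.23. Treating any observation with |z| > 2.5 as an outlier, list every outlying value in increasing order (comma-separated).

Cutoffs at x̄ ± 2.5s: 21.37 ± 2.5·18.23 = [-24.205, 66.945].
-26.0: z = -2.60, |z| > 2.5 → outlier.
-25.0: z = -2.54, |z| > 2.5 → outlier.
Every other value lies within [-24.205, 66.945].

-26.0, -25.0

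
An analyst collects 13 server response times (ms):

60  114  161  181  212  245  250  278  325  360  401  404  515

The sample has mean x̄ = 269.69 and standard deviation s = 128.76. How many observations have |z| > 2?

0

Cutoffs: x̄ ± 2s = [12.17, 527.21].
Every value lies within the cutoffs.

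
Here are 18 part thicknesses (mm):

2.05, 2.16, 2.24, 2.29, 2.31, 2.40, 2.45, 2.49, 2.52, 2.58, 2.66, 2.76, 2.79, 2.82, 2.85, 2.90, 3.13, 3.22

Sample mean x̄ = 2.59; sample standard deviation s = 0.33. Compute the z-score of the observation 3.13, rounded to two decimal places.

1.64

z = (3.13 − 2.59) / 0.33 = 1.64.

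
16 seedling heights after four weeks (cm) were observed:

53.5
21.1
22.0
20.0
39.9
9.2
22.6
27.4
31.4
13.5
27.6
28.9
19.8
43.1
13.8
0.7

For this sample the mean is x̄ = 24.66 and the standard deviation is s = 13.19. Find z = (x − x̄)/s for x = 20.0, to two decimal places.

z = (20.0 − 24.66) / 13.19 = -0.35.

-0.35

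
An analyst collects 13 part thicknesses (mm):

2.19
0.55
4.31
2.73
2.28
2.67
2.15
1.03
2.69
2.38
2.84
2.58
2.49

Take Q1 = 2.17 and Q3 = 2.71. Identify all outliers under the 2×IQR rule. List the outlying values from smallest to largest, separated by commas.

IQR = Q3 − Q1 = 2.71 − 2.17 = 0.54.
Lower fence = Q1 − 2·IQR = 2.17 − 1.08 = 1.09.
Upper fence = Q3 + 2·IQR = 2.71 + 1.08 = 3.79.
0.55 < 1.09 → outlier.
1.03 < 1.09 → outlier.
4.31 > 3.79 → outlier.
All remaining values lie within [1.09, 3.79].

0.55, 1.03, 4.31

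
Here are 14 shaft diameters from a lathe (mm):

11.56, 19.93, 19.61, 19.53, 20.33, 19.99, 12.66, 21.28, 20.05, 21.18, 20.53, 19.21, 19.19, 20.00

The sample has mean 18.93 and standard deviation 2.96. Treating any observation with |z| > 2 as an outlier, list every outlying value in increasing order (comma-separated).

11.56, 12.66

Cutoffs at x̄ ± 2s: 18.93 ± 2·2.96 = [13.01, 24.85].
11.56: z = -2.49, |z| > 2 → outlier.
12.66: z = -2.12, |z| > 2 → outlier.
Every other value lies within [13.01, 24.85].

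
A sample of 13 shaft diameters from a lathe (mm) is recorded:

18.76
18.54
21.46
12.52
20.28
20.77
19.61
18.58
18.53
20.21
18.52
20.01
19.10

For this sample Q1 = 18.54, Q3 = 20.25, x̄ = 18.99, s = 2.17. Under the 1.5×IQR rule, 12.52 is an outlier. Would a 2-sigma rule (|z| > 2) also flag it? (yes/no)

yes

z = (12.52 − 18.99) / 2.17 = -2.98.
|z| = 2.98 > 2.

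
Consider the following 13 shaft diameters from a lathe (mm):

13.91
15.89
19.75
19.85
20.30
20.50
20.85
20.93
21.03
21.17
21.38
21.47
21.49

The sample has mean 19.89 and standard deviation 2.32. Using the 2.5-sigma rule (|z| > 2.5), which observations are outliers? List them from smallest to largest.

Cutoffs at x̄ ± 2.5s: 19.89 ± 2.5·2.32 = [14.09, 25.69].
13.91: z = -2.58, |z| > 2.5 → outlier.
Every other value lies within [14.09, 25.69].

13.91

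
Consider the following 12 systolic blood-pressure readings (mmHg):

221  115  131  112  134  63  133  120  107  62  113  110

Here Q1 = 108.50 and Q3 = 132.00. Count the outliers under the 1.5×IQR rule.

IQR = 23.50; fences at 108.50 − 35.25 = 73.25 and 132.00 + 35.25 = 167.25.
Outside the cutoffs: 62, 63, 221.

3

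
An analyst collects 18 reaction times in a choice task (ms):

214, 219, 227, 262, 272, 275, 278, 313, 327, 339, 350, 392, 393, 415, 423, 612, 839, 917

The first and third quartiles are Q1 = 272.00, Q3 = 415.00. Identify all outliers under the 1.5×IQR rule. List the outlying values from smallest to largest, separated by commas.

IQR = Q3 − Q1 = 415.00 − 272.00 = 143.00.
Lower fence = Q1 − 1.5·IQR = 272.00 − 214.50 = 57.50.
Upper fence = Q3 + 1.5·IQR = 415.00 + 214.50 = 629.50.
839 > 629.50 → outlier.
917 > 629.50 → outlier.
All remaining values lie within [57.50, 629.50].

839, 917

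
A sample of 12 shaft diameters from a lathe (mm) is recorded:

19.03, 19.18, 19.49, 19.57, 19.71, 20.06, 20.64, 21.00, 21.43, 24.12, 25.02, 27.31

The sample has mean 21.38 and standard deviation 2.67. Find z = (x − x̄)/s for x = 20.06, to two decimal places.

-0.49

z = (20.06 − 21.38) / 2.67 = -0.49.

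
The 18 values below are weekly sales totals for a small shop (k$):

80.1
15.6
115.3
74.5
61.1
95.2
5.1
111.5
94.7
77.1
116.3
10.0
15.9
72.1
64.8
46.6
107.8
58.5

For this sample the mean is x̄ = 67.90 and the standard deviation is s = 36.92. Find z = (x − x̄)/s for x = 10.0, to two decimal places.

-1.57

z = (10.0 − 67.90) / 36.92 = -1.57.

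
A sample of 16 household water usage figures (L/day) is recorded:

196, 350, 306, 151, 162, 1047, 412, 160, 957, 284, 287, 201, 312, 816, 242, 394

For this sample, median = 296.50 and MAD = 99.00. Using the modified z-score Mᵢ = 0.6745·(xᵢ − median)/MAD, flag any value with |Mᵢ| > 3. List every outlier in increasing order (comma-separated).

816, 957, 1047

|Mᵢ| > 3 ⇔ |xᵢ − 296.50| > 3·99.00/0.6745 = 440.33.
So outliers lie outside [-143.83, 736.83].
816: M = 3.54 → outlier.
957: M = 4.50 → outlier.
1047: M = 5.11 → outlier.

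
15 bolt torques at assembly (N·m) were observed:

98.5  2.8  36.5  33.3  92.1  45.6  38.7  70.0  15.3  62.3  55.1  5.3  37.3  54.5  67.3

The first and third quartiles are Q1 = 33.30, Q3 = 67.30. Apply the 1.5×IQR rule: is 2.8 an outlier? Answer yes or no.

IQR = Q3 − Q1 = 67.30 − 33.30 = 34.00.
Lower fence = Q1 − 1.5·IQR = 33.30 − 51.00 = -17.70.
Upper fence = Q3 + 1.5·IQR = 67.30 + 51.00 = 118.30.
2.8 lies within [-17.70, 118.30].

no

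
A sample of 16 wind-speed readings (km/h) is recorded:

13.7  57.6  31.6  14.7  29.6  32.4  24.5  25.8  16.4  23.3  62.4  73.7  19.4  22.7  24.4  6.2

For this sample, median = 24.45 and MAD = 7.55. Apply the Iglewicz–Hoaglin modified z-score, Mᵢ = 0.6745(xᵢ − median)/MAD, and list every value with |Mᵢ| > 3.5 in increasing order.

73.7

|Mᵢ| > 3.5 ⇔ |xᵢ − 24.45| > 3.5·7.55/0.6745 = 39.18.
So outliers lie outside [-14.73, 63.63].
73.7: M = 4.40 → outlier.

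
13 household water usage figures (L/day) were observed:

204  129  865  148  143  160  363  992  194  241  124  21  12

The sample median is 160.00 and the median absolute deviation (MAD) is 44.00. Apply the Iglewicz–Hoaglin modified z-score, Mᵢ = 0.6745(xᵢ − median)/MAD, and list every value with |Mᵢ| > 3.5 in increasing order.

|Mᵢ| > 3.5 ⇔ |xᵢ − 160.00| > 3.5·44.00/0.6745 = 228.32.
So outliers lie outside [-68.32, 388.32].
865: M = 10.81 → outlier.
992: M = 12.75 → outlier.

865, 992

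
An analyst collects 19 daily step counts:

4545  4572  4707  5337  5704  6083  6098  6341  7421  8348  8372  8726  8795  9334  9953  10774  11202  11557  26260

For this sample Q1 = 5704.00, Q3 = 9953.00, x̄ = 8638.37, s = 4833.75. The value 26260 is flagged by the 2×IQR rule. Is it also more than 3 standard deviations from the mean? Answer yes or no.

z = (26260 − 8638.37) / 4833.75 = 3.65.
|z| = 3.65 > 3.

yes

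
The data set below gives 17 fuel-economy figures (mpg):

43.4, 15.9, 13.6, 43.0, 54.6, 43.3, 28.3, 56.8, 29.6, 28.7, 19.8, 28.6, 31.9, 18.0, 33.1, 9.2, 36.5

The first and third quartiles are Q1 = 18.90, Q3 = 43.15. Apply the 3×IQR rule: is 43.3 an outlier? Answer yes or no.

no

IQR = Q3 − Q1 = 43.15 − 18.90 = 24.25.
Lower fence = Q1 − 3·IQR = 18.90 − 72.75 = -53.85.
Upper fence = Q3 + 3·IQR = 43.15 + 72.75 = 115.90.
43.3 lies within [-53.85, 115.90].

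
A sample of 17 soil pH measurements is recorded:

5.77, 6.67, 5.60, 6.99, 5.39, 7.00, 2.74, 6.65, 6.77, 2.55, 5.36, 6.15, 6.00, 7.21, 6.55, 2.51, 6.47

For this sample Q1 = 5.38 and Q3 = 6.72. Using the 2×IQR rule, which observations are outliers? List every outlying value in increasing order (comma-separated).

2.51, 2.55

IQR = Q3 − Q1 = 6.72 − 5.38 = 1.34.
Lower fence = Q1 − 2·IQR = 5.38 − 2.68 = 2.70.
Upper fence = Q3 + 2·IQR = 6.72 + 2.68 = 9.40.
2.51 < 2.70 → outlier.
2.55 < 2.70 → outlier.
All remaining values lie within [2.70, 9.40].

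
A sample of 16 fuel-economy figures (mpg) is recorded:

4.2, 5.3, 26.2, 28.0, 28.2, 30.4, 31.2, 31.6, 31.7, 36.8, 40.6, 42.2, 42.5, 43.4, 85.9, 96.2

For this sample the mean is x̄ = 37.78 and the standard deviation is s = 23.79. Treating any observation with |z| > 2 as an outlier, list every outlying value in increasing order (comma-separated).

85.9, 96.2

Cutoffs at x̄ ± 2s: 37.78 ± 2·23.79 = [-9.80, 85.36].
85.9: z = 2.02, |z| > 2 → outlier.
96.2: z = 2.46, |z| > 2 → outlier.
Every other value lies within [-9.80, 85.36].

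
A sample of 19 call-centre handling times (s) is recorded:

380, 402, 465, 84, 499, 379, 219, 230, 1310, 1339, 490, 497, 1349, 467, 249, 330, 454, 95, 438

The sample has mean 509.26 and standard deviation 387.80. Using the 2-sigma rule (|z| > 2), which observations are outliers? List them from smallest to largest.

1310, 1339, 1349

Cutoffs at x̄ ± 2s: 509.26 ± 2·387.80 = [-266.34, 1284.86].
1310: z = 2.06, |z| > 2 → outlier.
1339: z = 2.14, |z| > 2 → outlier.
1349: z = 2.17, |z| > 2 → outlier.
Every other value lies within [-266.34, 1284.86].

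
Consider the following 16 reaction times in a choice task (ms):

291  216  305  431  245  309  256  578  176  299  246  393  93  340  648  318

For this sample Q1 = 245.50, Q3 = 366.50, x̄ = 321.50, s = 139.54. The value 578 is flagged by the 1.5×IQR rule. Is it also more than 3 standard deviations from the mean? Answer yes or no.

z = (578 − 321.50) / 139.54 = 1.84.
|z| = 1.84 ≤ 3.

no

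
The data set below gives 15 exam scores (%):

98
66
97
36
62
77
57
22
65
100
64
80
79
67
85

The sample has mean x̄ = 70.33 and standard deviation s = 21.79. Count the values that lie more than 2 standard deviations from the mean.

Cutoffs: x̄ ± 2s = [26.75, 113.91].
Outside the cutoffs: 22.

1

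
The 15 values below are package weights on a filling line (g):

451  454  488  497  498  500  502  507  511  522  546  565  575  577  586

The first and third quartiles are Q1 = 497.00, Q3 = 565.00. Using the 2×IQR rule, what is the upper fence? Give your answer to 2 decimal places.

IQR = Q3 − Q1 = 565.00 − 497.00 = 68.00.
Lower fence = Q1 − 2·IQR = 497.00 − 136.00 = 361.00.
Upper fence = Q3 + 2·IQR = 565.00 + 136.00 = 701.00.

701.00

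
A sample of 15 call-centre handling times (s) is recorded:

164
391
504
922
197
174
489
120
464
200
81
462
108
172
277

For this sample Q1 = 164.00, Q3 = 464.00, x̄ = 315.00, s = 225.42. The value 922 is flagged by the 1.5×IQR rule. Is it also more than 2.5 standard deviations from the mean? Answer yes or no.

z = (922 − 315.00) / 225.42 = 2.69.
|z| = 2.69 > 2.5.

yes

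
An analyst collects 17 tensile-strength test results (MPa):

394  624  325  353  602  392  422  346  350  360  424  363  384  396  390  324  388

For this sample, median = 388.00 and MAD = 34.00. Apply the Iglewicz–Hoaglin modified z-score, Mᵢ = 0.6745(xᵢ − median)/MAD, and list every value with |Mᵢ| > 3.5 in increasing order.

|Mᵢ| > 3.5 ⇔ |xᵢ − 388.00| > 3.5·34.00/0.6745 = 176.43.
So outliers lie outside [211.57, 564.43].
602: M = 4.25 → outlier.
624: M = 4.68 → outlier.

602, 624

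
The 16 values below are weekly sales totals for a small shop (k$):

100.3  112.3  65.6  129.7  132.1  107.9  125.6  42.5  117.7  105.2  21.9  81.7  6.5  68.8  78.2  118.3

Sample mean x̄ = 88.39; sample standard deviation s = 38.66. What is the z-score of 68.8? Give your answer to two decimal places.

-0.51

z = (68.8 − 88.39) / 38.66 = -0.51.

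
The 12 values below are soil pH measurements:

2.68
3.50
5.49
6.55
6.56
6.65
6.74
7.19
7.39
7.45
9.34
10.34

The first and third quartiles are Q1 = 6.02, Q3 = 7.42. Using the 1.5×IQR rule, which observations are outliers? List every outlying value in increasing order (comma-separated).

IQR = Q3 − Q1 = 7.42 − 6.02 = 1.40.
Lower fence = Q1 − 1.5·IQR = 6.02 − 2.10 = 3.92.
Upper fence = Q3 + 1.5·IQR = 7.42 + 2.10 = 9.52.
2.68 < 3.92 → outlier.
3.50 < 3.92 → outlier.
10.34 > 9.52 → outlier.
All remaining values lie within [3.92, 9.52].

2.68, 3.50, 10.34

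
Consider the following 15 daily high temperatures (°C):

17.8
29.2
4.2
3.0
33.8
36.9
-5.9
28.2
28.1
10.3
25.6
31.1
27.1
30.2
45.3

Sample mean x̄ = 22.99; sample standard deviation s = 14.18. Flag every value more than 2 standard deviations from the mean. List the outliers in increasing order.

-5.9

Cutoffs at x̄ ± 2s: 22.99 ± 2·14.18 = [-5.37, 51.35].
-5.9: z = -2.04, |z| > 2 → outlier.
Every other value lies within [-5.37, 51.35].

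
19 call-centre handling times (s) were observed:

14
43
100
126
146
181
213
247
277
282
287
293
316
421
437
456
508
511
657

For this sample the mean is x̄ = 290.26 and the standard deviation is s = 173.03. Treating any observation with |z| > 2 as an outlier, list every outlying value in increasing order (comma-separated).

657

Cutoffs at x̄ ± 2s: 290.26 ± 2·173.03 = [-55.80, 636.32].
657: z = 2.12, |z| > 2 → outlier.
Every other value lies within [-55.80, 636.32].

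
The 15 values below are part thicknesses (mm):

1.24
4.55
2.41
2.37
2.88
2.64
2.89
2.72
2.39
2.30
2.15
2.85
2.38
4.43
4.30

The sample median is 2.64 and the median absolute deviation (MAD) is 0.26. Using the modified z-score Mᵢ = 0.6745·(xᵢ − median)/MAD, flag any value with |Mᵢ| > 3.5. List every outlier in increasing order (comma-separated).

|Mᵢ| > 3.5 ⇔ |xᵢ − 2.64| > 3.5·0.26/0.6745 = 1.35.
So outliers lie outside [1.29, 3.99].
1.24: M = -3.63 → outlier.
4.30: M = 4.31 → outlier.
4.43: M = 4.64 → outlier.
4.55: M = 4.95 → outlier.

1.24, 4.30, 4.43, 4.55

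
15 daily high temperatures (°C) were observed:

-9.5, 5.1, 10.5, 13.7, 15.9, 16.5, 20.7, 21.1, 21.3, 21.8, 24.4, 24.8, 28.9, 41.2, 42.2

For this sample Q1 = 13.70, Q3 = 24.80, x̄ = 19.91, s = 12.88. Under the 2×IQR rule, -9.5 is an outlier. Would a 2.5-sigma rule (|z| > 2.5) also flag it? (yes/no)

z = (-9.5 − 19.91) / 12.88 = -2.28.
|z| = 2.28 ≤ 2.5.

no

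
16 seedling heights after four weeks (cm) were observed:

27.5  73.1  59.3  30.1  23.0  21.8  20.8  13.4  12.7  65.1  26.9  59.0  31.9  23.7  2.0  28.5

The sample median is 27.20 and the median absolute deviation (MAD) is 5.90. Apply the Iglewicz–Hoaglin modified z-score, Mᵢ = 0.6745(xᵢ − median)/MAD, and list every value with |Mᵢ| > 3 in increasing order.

|Mᵢ| > 3 ⇔ |xᵢ − 27.20| > 3·5.90/0.6745 = 26.24.
So outliers lie outside [0.96, 53.44].
59.0: M = 3.64 → outlier.
59.3: M = 3.67 → outlier.
65.1: M = 4.33 → outlier.
73.1: M = 5.25 → outlier.

59.0, 59.3, 65.1, 73.1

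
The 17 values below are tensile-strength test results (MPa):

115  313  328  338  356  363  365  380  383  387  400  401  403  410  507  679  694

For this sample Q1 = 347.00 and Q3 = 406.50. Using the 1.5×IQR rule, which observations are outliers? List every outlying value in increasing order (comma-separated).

IQR = Q3 − Q1 = 406.50 − 347.00 = 59.50.
Lower fence = Q1 − 1.5·IQR = 347.00 − 89.25 = 257.75.
Upper fence = Q3 + 1.5·IQR = 406.50 + 89.25 = 495.75.
115 < 257.75 → outlier.
507 > 495.75 → outlier.
679 > 495.75 → outlier.
694 > 495.75 → outlier.
All remaining values lie within [257.75, 495.75].

115, 507, 679, 694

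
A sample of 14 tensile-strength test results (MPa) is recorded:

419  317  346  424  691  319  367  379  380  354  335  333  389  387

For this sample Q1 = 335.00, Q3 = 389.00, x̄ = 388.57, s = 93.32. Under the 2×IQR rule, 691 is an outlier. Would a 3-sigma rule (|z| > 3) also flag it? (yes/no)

z = (691 − 388.57) / 93.32 = 3.24.
|z| = 3.24 > 3.

yes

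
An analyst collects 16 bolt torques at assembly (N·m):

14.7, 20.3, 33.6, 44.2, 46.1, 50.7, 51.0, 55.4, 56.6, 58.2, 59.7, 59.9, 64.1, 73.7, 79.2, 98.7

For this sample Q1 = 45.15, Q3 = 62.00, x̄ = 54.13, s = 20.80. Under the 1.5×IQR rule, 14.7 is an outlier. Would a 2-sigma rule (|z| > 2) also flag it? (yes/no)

z = (14.7 − 54.13) / 20.80 = -1.90.
|z| = 1.90 ≤ 2.

no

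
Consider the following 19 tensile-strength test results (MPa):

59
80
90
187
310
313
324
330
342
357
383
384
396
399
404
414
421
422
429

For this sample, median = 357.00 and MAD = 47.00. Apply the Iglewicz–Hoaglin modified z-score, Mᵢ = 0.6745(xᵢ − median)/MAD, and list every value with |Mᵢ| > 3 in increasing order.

|Mᵢ| > 3 ⇔ |xᵢ − 357.00| > 3·47.00/0.6745 = 209.04.
So outliers lie outside [147.96, 566.04].
59: M = -4.28 → outlier.
80: M = -3.98 → outlier.
90: M = -3.83 → outlier.

59, 80, 90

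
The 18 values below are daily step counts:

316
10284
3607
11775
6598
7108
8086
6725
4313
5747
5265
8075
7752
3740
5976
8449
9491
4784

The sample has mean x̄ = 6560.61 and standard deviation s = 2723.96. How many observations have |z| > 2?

Cutoffs: x̄ ± 2s = [1112.69, 12008.53].
Outside the cutoffs: 316.

1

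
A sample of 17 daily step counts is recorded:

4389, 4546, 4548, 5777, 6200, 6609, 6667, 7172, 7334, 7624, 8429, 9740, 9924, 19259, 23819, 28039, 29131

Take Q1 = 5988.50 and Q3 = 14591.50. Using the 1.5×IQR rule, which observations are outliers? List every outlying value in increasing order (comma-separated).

28039, 29131

IQR = Q3 − Q1 = 14591.50 − 5988.50 = 8603.00.
Lower fence = Q1 − 1.5·IQR = 5988.50 − 12904.50 = -6916.00.
Upper fence = Q3 + 1.5·IQR = 14591.50 + 12904.50 = 27496.00.
28039 > 27496.00 → outlier.
29131 > 27496.00 → outlier.
All remaining values lie within [-6916.00, 27496.00].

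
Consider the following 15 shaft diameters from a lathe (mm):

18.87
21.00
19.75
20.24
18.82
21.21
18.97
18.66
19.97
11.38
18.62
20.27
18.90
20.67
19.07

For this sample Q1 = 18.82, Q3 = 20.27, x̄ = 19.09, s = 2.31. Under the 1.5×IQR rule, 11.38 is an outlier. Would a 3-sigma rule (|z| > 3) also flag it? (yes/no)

yes

z = (11.38 − 19.09) / 2.31 = -3.34.
|z| = 3.34 > 3.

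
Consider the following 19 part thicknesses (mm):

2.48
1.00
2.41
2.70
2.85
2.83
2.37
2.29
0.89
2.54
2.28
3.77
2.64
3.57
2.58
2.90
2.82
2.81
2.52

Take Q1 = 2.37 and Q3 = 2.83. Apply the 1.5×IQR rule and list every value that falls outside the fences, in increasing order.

0.89, 1.00, 3.57, 3.77

IQR = Q3 − Q1 = 2.83 − 2.37 = 0.46.
Lower fence = Q1 − 1.5·IQR = 2.37 − 0.69 = 1.68.
Upper fence = Q3 + 1.5·IQR = 2.83 + 0.69 = 3.52.
0.89 < 1.68 → outlier.
1.00 < 1.68 → outlier.
3.57 > 3.52 → outlier.
3.77 > 3.52 → outlier.
All remaining values lie within [1.68, 3.52].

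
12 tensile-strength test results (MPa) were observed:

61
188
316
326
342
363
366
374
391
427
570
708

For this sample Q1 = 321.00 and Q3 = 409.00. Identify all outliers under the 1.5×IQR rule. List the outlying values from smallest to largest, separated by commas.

IQR = Q3 − Q1 = 409.00 − 321.00 = 88.00.
Lower fence = Q1 − 1.5·IQR = 321.00 − 132.00 = 189.00.
Upper fence = Q3 + 1.5·IQR = 409.00 + 132.00 = 541.00.
61 < 189.00 → outlier.
188 < 189.00 → outlier.
570 > 541.00 → outlier.
708 > 541.00 → outlier.
All remaining values lie within [189.00, 541.00].

61, 188, 570, 708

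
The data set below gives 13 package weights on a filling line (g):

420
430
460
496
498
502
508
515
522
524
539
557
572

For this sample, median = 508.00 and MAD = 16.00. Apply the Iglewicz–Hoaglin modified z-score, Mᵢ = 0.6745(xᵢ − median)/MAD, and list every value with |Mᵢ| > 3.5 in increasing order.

|Mᵢ| > 3.5 ⇔ |xᵢ − 508.00| > 3.5·16.00/0.6745 = 83.02.
So outliers lie outside [424.98, 591.02].
420: M = -3.71 → outlier.

420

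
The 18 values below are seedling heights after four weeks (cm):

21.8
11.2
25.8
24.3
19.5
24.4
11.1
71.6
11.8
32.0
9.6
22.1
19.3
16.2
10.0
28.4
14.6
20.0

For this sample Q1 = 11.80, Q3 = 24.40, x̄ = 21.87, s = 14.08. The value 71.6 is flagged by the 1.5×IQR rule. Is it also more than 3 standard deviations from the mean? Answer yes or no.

yes

z = (71.6 − 21.87) / 14.08 = 3.53.
|z| = 3.53 > 3.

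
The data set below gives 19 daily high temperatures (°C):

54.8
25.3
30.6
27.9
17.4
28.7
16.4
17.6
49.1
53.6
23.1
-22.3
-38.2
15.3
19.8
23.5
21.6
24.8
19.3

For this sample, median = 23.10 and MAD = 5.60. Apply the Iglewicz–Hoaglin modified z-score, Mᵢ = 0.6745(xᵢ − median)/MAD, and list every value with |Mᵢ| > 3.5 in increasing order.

-38.2, -22.3, 53.6, 54.8

|Mᵢ| > 3.5 ⇔ |xᵢ − 23.10| > 3.5·5.60/0.6745 = 29.06.
So outliers lie outside [-5.96, 52.16].
-38.2: M = -7.38 → outlier.
-22.3: M = -5.47 → outlier.
53.6: M = 3.67 → outlier.
54.8: M = 3.82 → outlier.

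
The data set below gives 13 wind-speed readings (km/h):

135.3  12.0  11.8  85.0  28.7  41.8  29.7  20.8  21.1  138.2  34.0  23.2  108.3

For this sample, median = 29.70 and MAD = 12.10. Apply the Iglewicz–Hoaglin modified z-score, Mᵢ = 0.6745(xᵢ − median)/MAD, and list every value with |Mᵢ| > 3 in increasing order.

|Mᵢ| > 3 ⇔ |xᵢ − 29.70| > 3·12.10/0.6745 = 53.82.
So outliers lie outside [-24.12, 83.52].
85.0: M = 3.08 → outlier.
108.3: M = 4.38 → outlier.
135.3: M = 5.89 → outlier.
138.2: M = 6.05 → outlier.

85.0, 108.3, 135.3, 138.2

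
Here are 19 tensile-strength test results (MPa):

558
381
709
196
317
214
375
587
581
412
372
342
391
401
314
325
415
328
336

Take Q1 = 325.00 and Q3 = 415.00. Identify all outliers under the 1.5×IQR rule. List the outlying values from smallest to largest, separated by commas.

558, 581, 587, 709

IQR = Q3 − Q1 = 415.00 − 325.00 = 90.00.
Lower fence = Q1 − 1.5·IQR = 325.00 − 135.00 = 190.00.
Upper fence = Q3 + 1.5·IQR = 415.00 + 135.00 = 550.00.
558 > 550.00 → outlier.
581 > 550.00 → outlier.
587 > 550.00 → outlier.
709 > 550.00 → outlier.
All remaining values lie within [190.00, 550.00].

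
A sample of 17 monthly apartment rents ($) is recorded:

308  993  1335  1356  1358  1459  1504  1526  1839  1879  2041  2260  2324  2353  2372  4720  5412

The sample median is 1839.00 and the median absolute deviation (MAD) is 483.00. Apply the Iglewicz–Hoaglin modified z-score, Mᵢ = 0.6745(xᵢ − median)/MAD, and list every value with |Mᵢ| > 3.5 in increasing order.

4720, 5412

|Mᵢ| > 3.5 ⇔ |xᵢ − 1839.00| > 3.5·483.00/0.6745 = 2506.30.
So outliers lie outside [-667.30, 4345.30].
4720: M = 4.02 → outlier.
5412: M = 4.99 → outlier.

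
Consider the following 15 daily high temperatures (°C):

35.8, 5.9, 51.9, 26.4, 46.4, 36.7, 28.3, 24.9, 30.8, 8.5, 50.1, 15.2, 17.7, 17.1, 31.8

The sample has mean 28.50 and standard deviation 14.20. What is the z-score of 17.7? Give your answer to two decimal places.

-0.76

z = (17.7 − 28.50) / 14.20 = -0.76.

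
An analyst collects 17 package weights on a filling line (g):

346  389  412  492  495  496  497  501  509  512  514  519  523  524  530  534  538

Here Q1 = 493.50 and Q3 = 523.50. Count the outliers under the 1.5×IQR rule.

IQR = 30.00; fences at 493.50 − 45.00 = 448.50 and 523.50 + 45.00 = 568.50.
Outside the cutoffs: 346, 389, 412.

3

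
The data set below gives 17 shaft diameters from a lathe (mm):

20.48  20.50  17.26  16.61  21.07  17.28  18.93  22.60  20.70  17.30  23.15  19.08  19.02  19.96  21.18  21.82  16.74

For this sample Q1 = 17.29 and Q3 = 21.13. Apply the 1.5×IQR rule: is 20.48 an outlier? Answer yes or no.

no

IQR = Q3 − Q1 = 21.13 − 17.29 = 3.84.
Lower fence = Q1 − 1.5·IQR = 17.29 − 5.76 = 11.53.
Upper fence = Q3 + 1.5·IQR = 21.13 + 5.76 = 26.89.
20.48 lies within [11.53, 26.89].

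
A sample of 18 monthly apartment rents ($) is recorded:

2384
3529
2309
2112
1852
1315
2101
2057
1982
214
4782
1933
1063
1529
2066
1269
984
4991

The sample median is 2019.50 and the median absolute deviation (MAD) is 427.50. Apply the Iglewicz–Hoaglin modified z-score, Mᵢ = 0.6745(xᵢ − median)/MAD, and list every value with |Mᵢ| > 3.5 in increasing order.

4782, 4991

|Mᵢ| > 3.5 ⇔ |xᵢ − 2019.50| > 3.5·427.50/0.6745 = 2218.31.
So outliers lie outside [-198.81, 4237.81].
4782: M = 4.36 → outlier.
4991: M = 4.69 → outlier.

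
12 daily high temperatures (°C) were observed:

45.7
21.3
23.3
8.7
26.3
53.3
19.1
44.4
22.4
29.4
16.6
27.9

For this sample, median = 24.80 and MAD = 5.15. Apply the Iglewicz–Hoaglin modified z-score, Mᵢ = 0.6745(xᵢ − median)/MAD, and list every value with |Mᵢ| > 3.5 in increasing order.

53.3

|Mᵢ| > 3.5 ⇔ |xᵢ − 24.80| > 3.5·5.15/0.6745 = 26.72.
So outliers lie outside [-1.92, 51.52].
53.3: M = 3.73 → outlier.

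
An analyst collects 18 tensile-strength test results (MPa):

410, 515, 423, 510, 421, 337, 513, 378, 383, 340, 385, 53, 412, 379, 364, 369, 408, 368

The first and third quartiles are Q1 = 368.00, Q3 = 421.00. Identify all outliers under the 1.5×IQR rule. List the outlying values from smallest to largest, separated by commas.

53, 510, 513, 515

IQR = Q3 − Q1 = 421.00 − 368.00 = 53.00.
Lower fence = Q1 − 1.5·IQR = 368.00 − 79.50 = 288.50.
Upper fence = Q3 + 1.5·IQR = 421.00 + 79.50 = 500.50.
53 < 288.50 → outlier.
510 > 500.50 → outlier.
513 > 500.50 → outlier.
515 > 500.50 → outlier.
All remaining values lie within [288.50, 500.50].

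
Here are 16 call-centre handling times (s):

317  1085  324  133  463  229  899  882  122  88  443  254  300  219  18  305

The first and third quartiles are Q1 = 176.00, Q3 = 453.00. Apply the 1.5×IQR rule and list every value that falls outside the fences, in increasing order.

IQR = Q3 − Q1 = 453.00 − 176.00 = 277.00.
Lower fence = Q1 − 1.5·IQR = 176.00 − 415.50 = -239.50.
Upper fence = Q3 + 1.5·IQR = 453.00 + 415.50 = 868.50.
882 > 868.50 → outlier.
899 > 868.50 → outlier.
1085 > 868.50 → outlier.
All remaining values lie within [-239.50, 868.50].

882, 899, 1085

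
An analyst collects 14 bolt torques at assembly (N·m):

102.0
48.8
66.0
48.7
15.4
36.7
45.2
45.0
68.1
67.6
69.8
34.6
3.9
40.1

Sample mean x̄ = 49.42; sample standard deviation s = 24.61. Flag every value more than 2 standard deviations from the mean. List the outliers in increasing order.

102.0

Cutoffs at x̄ ± 2s: 49.42 ± 2·24.61 = [0.20, 98.64].
102.0: z = 2.14, |z| > 2 → outlier.
Every other value lies within [0.20, 98.64].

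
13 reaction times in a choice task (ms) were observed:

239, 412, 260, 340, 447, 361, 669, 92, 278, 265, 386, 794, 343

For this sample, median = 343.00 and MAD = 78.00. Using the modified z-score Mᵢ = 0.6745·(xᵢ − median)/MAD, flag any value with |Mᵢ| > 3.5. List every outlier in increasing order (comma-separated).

794

|Mᵢ| > 3.5 ⇔ |xᵢ − 343.00| > 3.5·78.00/0.6745 = 404.74.
So outliers lie outside [-61.74, 747.74].
794: M = 3.90 → outlier.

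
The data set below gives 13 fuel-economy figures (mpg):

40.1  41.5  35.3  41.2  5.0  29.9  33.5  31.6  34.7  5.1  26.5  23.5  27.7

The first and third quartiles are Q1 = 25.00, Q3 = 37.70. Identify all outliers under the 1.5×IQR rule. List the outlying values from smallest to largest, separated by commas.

5.0, 5.1

IQR = Q3 − Q1 = 37.70 − 25.00 = 12.70.
Lower fence = Q1 − 1.5·IQR = 25.00 − 19.05 = 5.95.
Upper fence = Q3 + 1.5·IQR = 37.70 + 19.05 = 56.75.
5.0 < 5.95 → outlier.
5.1 < 5.95 → outlier.
All remaining values lie within [5.95, 56.75].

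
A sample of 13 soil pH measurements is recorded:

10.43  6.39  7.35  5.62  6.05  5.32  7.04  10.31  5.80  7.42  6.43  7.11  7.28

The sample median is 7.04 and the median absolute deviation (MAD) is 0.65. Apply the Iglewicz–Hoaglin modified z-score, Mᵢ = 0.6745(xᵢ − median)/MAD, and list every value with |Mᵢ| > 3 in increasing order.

|Mᵢ| > 3 ⇔ |xᵢ − 7.04| > 3·0.65/0.6745 = 2.89.
So outliers lie outside [4.15, 9.93].
10.31: M = 3.39 → outlier.
10.43: M = 3.52 → outlier.

10.31, 10.43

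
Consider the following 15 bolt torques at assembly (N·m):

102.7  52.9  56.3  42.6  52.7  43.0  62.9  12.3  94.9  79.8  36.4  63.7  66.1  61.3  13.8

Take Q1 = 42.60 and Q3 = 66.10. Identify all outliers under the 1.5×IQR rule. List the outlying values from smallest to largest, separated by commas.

IQR = Q3 − Q1 = 66.10 − 42.60 = 23.50.
Lower fence = Q1 − 1.5·IQR = 42.60 − 35.25 = 7.35.
Upper fence = Q3 + 1.5·IQR = 66.10 + 35.25 = 101.35.
102.7 > 101.35 → outlier.
All remaining values lie within [7.35, 101.35].

102.7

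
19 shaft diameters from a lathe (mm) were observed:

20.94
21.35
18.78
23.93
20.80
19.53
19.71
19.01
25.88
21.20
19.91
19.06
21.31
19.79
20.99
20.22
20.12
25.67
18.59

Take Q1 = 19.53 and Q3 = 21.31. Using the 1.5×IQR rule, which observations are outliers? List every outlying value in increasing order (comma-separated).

25.67, 25.88

IQR = Q3 − Q1 = 21.31 − 19.53 = 1.78.
Lower fence = Q1 − 1.5·IQR = 19.53 − 2.67 = 16.86.
Upper fence = Q3 + 1.5·IQR = 21.31 + 2.67 = 23.98.
25.67 > 23.98 → outlier.
25.88 > 23.98 → outlier.
All remaining values lie within [16.86, 23.98].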